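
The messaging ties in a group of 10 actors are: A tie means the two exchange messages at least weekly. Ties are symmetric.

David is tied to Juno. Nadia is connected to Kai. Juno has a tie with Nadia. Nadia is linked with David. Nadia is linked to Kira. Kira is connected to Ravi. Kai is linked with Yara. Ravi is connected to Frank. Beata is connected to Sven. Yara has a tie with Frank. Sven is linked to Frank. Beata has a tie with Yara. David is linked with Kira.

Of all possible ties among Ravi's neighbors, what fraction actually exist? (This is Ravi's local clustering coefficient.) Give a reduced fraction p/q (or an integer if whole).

Ravi's neighbors: Frank and Kira (k = 2).
Possible neighbor pairs: C(2,2) = 1. Edges among them: none → e = 0.
Clustering(Ravi) = 0/1.

0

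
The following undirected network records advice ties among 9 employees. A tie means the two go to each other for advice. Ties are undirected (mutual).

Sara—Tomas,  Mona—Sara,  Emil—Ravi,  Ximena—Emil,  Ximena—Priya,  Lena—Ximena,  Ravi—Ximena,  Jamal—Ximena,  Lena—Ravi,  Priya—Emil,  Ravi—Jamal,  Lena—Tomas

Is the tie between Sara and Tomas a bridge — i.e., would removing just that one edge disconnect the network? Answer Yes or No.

Yes

Without the Sara–Tomas edge there is no alternate route between Sara and Tomas, so the network disconnects. It is a bridge.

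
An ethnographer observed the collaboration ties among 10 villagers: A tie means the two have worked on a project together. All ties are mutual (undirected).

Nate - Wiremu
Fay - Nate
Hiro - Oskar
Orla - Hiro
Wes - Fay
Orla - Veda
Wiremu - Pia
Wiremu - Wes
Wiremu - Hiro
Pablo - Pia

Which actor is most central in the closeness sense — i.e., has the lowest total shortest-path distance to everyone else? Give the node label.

Farness (sum of distances to all others) for each node — Fay:27, Hiro:17, Nate:21, Orla:23, Oskar:25, Pablo:29, Pia:21, Veda:31, Wes:21, Wiremu:15.
The smallest farness is 15, for Wiremu, so Wiremu has the highest closeness.

Wiremu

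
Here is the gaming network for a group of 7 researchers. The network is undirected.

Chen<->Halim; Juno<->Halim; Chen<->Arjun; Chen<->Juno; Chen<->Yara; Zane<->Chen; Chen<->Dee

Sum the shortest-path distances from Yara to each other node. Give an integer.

Distances from Yara: Arjun:2, Chen:1, Dee:2, Halim:2, Juno:2, Zane:2.
Sum = 2 + 1 + 2 + 2 + 2 + 2 = 11.

11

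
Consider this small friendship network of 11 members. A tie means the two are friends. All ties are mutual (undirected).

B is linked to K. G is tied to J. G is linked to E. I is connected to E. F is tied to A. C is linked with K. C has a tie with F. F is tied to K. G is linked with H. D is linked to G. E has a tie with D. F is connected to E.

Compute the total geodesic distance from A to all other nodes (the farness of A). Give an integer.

27

Distances from A: B:3, C:2, D:3, E:2, F:1, G:3, H:4, I:3, J:4, K:2.
Sum = 3 + 2 + 3 + 2 + 1 + 3 + 4 + 3 + 4 + 2 = 27.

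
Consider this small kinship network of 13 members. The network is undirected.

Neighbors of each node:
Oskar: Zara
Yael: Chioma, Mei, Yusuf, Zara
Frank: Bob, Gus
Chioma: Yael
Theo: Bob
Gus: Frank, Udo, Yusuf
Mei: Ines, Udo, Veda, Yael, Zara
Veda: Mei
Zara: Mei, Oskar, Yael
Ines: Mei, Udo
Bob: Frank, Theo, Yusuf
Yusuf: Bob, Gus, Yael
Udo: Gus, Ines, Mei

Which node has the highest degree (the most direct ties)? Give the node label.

Mei

Degrees — Bob:3, Chioma:1, Frank:2, Gus:3, Ines:2, Mei:5, Oskar:1, Theo:1, Udo:3, Veda:1, Yael:4, Yusuf:3, Zara:3.
The maximum is 5, attained only by Mei.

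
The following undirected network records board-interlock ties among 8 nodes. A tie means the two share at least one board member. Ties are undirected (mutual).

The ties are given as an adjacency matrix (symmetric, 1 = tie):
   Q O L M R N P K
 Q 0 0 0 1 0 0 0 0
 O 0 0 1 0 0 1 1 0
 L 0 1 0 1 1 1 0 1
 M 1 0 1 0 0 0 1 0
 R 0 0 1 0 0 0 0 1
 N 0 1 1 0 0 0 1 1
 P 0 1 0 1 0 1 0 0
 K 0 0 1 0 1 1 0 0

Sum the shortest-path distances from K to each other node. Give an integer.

12

Distances from K: L:1, M:2, N:1, O:2, P:2, Q:3, R:1.
Sum = 1 + 2 + 1 + 2 + 2 + 3 + 1 = 12.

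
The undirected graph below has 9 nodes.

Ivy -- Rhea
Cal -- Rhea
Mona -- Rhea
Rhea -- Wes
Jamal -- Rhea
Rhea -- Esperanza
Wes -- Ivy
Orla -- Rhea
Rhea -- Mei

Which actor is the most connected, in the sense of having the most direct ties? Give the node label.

Rhea

Degrees — Cal:1, Esperanza:1, Ivy:2, Jamal:1, Mei:1, Mona:1, Orla:1, Rhea:8, Wes:2.
The maximum is 8, attained only by Rhea.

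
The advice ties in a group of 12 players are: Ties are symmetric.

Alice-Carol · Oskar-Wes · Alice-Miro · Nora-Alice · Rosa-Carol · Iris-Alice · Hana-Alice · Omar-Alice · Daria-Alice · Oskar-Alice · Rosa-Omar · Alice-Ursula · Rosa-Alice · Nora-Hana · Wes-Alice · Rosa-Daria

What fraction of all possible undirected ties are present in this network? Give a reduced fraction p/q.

8/33

There are 16 edges and 12 nodes, so the maximum possible is C(12,2) = 66.
Density = 16/66 = 8/33.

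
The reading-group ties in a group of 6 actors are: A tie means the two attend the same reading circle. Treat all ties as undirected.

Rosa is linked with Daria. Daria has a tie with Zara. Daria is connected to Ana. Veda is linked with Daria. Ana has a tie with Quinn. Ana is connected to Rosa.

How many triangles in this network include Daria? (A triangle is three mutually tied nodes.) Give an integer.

1

Daria's neighbors: Ana, Rosa, Veda, and Zara.
Neighbor pairs that are themselves tied: Daria–Ana–Rosa. Each forms one triangle with Daria, for 1 in total.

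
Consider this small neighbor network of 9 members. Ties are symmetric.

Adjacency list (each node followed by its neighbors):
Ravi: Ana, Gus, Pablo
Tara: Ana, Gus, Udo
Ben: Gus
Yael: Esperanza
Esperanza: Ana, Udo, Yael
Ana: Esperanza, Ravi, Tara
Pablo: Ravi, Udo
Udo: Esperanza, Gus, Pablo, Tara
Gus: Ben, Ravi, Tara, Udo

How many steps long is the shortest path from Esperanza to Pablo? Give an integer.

2

One shortest route is Esperanza – Udo – Pablo, which uses 2 edges, and Esperanza and Pablo are not directly tied, so nothing shorter exists. So d(Esperanza,Pablo) = 2.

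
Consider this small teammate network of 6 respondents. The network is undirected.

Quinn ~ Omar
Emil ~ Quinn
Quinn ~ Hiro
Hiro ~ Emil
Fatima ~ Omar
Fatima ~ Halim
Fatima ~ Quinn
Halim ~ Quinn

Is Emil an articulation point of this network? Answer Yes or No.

No

Even without Emil, every remaining node can still reach every other (the residual graph is connected), so Emil is not a cut vertex.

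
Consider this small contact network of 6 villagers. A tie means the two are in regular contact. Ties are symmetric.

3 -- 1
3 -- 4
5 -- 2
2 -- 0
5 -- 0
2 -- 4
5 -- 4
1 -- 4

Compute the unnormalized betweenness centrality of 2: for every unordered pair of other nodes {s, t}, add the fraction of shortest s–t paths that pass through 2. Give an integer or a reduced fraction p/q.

3/2

Pairs whose geodesics pass through 2 — 3–0: 1/2; 1–0: 1/2; 4–0: 1/2.
All other pairs contribute 0.
Summing the contributions gives betweenness(2) = 3/2.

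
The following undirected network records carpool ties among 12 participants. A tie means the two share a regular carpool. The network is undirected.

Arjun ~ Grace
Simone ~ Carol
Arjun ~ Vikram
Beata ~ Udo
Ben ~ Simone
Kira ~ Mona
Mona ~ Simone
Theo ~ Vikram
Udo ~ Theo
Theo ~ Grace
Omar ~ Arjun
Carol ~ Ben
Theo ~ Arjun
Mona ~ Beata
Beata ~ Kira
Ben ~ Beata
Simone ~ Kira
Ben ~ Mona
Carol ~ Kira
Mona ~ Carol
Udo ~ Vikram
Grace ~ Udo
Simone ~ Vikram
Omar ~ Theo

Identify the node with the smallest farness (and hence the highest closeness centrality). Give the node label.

Farness (sum of distances to all others) for each node — Arjun:23, Beata:20, Ben:23, Carol:25, Grace:25, Kira:23, Mona:22, Omar:30, Simone:19, Theo:21, Udo:19, Vikram:18.
The smallest farness is 18, for Vikram, so Vikram has the highest closeness.

Vikram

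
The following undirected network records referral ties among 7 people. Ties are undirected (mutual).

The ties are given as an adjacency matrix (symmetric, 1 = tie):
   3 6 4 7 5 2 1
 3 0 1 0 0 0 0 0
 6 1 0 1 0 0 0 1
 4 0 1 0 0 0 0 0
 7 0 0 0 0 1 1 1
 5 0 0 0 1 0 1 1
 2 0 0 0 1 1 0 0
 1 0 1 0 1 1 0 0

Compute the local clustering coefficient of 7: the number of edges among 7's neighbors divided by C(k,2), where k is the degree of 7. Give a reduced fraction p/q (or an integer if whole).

7's neighbors: 1, 2, and 5 (k = 3).
Possible neighbor pairs: C(3,2) = 3. Edges among them: 1–5, 2–5 → e = 2.
Clustering(7) = 2/3.

2/3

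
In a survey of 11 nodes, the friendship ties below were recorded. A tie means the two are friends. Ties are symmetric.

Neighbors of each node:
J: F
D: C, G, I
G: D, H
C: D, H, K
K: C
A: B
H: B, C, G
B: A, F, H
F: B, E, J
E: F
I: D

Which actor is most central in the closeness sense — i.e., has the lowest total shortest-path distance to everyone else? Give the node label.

Farness (sum of distances to all others) for each node — A:30, B:21, C:23, D:28, E:35, F:26, G:25, H:20, I:37, J:35, K:32.
The smallest farness is 20, for H, so H has the highest closeness.

H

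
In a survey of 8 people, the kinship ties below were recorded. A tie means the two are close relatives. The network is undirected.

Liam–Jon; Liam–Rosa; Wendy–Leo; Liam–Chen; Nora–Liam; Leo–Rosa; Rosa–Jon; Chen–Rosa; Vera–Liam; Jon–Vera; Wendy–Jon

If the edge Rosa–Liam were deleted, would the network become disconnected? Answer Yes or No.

No

Even without that edge, Rosa still reaches Liam via Rosa – Chen – Liam, so the network stays connected. Not a bridge.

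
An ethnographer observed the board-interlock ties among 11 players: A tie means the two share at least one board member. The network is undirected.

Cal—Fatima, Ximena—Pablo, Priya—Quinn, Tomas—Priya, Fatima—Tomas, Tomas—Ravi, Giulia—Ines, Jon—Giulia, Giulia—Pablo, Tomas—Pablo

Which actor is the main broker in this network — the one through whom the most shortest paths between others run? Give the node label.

Tomas

Unnormalized betweenness of each node: Cal:0, Fatima:9, Giulia:17, Ines:0, Jon:0, Pablo:27, Priya:9, Quinn:0, Ravi:0, Tomas:33, Ximena:0.
Tomas has the largest value, 33, making it the main broker — the node through which the most shortest paths run.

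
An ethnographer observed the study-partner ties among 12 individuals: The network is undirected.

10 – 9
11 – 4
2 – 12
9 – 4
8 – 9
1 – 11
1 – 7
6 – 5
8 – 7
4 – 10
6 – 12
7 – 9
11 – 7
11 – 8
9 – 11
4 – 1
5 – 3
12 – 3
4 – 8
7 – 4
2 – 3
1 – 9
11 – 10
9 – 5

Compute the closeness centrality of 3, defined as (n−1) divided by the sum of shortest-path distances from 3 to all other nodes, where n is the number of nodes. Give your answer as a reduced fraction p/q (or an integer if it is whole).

11/25

Distances from 3: 1:3, 2:1, 4:3, 5:1, 6:2, 7:3, 8:3, 9:2, 10:3, 11:3, 12:1. Sum = 25.
n = 12, so closeness = 11/25.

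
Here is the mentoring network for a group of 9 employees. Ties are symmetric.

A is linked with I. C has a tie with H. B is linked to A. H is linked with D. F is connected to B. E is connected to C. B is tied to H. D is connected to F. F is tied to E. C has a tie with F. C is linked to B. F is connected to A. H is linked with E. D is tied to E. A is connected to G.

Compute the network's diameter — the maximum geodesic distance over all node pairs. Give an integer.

Eccentricity of each node (its greatest distance to any other): A:2, B:2, C:3, D:3, E:3, F:2, G:3, H:3, I:3.
The maximum eccentricity is 3, realized for instance by the pair C–I via C – B – A – I. So the diameter is 3.

3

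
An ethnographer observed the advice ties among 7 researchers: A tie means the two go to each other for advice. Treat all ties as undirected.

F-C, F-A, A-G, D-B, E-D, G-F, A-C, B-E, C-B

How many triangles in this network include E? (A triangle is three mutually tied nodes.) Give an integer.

E's neighbors: B and D.
Neighbor pairs that are themselves tied: E–B–D. Each forms one triangle with E, for 1 in total.

1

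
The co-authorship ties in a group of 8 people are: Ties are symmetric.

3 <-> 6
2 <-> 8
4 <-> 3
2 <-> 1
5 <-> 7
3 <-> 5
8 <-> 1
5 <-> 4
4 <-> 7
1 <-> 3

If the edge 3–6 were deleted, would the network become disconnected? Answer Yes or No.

Without the 3–6 edge there is no alternate route between 3 and 6, so the network disconnects. It is a bridge.

Yes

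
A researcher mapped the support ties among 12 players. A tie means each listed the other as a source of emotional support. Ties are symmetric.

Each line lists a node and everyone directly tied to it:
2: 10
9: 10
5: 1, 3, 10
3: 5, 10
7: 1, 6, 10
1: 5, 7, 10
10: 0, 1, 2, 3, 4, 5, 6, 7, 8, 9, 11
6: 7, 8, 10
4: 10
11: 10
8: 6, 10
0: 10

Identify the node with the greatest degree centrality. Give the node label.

10

Degrees — 0:1, 1:3, 2:1, 3:2, 4:1, 5:3, 6:3, 7:3, 8:2, 9:1, 10:11, 11:1.
The maximum is 11, attained only by 10.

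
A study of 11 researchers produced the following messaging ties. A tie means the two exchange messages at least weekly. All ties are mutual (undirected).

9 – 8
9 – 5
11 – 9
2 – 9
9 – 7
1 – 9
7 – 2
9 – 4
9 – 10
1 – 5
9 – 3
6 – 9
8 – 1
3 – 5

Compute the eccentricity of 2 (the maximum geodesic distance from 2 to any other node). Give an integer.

2

Distances from 2: 1:2, 3:2, 4:2, 5:2, 6:2, 7:1, 8:2, 9:1, 10:2, 11:2.
The largest is 2 (to 5, 10, 6, 4, 11, 1, 8, and 3), so the eccentricity of 2 is 2.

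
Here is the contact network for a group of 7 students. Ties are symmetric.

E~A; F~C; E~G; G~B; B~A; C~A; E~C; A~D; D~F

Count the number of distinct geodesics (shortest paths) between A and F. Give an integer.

2

The shortest distance is 2. The length-2 paths are: A–D–F; A–C–F.
That gives 2 distinct shortest paths.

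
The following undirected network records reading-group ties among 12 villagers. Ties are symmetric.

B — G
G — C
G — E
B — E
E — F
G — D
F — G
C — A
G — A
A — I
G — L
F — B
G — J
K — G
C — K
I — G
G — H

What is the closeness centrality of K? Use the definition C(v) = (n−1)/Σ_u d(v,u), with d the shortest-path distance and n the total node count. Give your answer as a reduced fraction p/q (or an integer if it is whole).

11/20

Distances from K: A:2, B:2, C:1, D:2, E:2, F:2, G:1, H:2, I:2, J:2, L:2. Sum = 20.
n = 12, so closeness = 11/20.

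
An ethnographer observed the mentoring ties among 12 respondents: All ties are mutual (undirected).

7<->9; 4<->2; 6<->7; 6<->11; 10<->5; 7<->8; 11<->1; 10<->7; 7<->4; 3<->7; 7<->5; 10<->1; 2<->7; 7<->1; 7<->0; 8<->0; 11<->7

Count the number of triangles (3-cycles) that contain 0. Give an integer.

0's neighbors: 7 and 8.
Neighbor pairs that are themselves tied: 0–7–8. Each forms one triangle with 0, for 1 in total.

1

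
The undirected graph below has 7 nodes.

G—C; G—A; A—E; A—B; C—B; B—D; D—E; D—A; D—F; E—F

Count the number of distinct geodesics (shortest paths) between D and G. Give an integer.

1

The shortest distance is 2, and the only length-2 path is D–A–G. So there is exactly 1 shortest path.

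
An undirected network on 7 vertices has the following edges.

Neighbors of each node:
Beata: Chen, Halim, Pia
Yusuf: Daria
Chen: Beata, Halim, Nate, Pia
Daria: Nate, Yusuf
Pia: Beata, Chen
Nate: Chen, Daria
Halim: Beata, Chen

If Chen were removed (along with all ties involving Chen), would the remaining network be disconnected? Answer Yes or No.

Removing Chen leaves {Beata, Halim, and Pia} with no path to {Daria, Nate, and Yusuf}, so the network splits into 2 components. Chen is a cut vertex.

Yes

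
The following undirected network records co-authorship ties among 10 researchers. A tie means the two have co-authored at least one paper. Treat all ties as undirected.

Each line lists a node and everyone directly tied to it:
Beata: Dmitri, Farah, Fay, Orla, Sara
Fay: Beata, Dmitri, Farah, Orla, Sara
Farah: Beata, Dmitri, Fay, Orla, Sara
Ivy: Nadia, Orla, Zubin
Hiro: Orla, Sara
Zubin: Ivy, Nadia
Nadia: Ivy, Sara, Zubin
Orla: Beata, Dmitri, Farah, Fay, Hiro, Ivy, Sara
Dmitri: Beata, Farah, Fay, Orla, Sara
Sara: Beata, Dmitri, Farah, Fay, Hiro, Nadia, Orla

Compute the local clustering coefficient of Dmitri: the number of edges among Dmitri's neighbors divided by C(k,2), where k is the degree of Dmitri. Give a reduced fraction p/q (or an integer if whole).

Dmitri's neighbors: Beata, Farah, Fay, Orla, and Sara (k = 5).
Possible neighbor pairs: C(5,2) = 10. Edges among them: Beata–Farah, Beata–Fay, Beata–Orla, Beata–Sara, Farah–Fay, Farah–Orla, Farah–Sara, Fay–Orla, Fay–Sara, Orla–Sara → e = 10.
Clustering(Dmitri) = 10/10 = 1.

1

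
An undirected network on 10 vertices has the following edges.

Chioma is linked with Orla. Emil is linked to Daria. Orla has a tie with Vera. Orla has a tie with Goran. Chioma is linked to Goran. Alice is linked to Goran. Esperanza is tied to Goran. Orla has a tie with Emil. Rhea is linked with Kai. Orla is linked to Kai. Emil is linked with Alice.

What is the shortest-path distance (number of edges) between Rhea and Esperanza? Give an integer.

4

One shortest route is Rhea – Kai – Orla – Goran – Esperanza, which uses 4 edges, and at distance 3 from Rhea we only reach {Chioma, Emil, Goran, Vera}, which does not include Esperanza. So d(Rhea,Esperanza) = 4.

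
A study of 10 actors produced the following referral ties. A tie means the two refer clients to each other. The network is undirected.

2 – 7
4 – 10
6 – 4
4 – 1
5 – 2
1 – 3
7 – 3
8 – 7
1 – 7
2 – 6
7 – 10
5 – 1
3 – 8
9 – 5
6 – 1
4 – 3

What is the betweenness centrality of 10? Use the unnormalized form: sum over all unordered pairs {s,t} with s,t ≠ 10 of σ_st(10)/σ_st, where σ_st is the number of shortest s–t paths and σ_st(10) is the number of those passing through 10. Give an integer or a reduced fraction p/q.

1/3

Pairs whose geodesics pass through 10 — 7–4: 1/3.
All other pairs contribute 0.
Summing the contributions gives betweenness(10) = 1/3.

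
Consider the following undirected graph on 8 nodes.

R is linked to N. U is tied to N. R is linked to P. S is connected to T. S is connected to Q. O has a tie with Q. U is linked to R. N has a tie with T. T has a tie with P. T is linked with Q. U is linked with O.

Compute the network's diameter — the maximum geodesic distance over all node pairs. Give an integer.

Eccentricity of each node (its greatest distance to any other): N:2, O:3, P:3, Q:3, R:3, S:3, T:2, U:3.
The maximum eccentricity is 3, realized for instance by the pair O–P via O – Q – T – P. So the diameter is 3.

3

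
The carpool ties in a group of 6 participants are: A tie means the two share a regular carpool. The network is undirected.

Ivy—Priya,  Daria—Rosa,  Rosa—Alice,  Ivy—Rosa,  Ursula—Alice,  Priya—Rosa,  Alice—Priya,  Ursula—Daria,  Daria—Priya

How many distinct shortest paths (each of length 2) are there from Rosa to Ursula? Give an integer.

2

The shortest distance is 2. The length-2 paths are: Rosa–Alice–Ursula; Rosa–Daria–Ursula.
That gives 2 distinct shortest paths.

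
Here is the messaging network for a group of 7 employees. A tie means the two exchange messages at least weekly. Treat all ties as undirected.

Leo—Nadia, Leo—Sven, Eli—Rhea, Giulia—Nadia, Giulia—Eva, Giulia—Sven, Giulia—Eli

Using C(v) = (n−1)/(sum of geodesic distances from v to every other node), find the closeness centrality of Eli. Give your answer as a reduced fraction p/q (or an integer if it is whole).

6/11

Distances from Eli: Eva:2, Giulia:1, Leo:3, Nadia:2, Rhea:1, Sven:2. Sum = 11.
n = 7, so closeness = 6/11.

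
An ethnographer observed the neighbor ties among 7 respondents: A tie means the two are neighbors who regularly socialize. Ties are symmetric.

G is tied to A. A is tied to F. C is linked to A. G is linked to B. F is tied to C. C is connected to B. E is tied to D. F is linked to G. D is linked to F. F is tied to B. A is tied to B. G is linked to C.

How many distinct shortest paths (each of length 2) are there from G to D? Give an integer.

1

The shortest distance is 2, and the only length-2 path is G–F–D. So there is exactly 1 shortest path.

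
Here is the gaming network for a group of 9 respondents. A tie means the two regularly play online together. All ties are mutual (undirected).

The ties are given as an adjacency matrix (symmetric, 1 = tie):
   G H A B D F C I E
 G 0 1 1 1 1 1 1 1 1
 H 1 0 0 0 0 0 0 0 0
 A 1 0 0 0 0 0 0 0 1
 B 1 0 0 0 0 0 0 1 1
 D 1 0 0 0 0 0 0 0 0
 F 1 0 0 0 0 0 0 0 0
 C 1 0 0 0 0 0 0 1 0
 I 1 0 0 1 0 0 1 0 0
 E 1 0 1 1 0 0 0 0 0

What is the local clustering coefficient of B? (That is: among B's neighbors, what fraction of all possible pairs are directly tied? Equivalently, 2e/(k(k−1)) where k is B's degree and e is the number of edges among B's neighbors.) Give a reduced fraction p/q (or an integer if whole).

2/3

B's neighbors: E, G, and I (k = 3).
Possible neighbor pairs: C(3,2) = 3. Edges among them: E–G, G–I → e = 2.
Clustering(B) = 2/3.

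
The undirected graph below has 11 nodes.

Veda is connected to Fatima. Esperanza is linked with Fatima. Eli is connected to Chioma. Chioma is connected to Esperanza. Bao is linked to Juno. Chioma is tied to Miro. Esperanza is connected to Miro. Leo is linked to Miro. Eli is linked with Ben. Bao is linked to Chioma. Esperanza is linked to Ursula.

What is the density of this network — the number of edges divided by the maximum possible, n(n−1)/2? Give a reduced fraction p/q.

There are 11 edges and 11 nodes, so the maximum possible is C(11,2) = 55.
Density = 11/55 = 1/5.

1/5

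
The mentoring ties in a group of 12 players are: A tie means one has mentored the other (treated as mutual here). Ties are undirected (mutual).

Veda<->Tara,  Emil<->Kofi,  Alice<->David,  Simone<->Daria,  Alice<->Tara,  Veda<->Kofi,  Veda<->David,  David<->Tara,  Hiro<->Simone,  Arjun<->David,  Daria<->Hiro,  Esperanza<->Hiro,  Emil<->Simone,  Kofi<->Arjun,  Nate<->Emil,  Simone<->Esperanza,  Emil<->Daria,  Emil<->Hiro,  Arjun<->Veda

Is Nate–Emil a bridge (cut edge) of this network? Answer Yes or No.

Without the Nate–Emil edge there is no alternate route between Nate and Emil, so the network disconnects. It is a bridge.

Yes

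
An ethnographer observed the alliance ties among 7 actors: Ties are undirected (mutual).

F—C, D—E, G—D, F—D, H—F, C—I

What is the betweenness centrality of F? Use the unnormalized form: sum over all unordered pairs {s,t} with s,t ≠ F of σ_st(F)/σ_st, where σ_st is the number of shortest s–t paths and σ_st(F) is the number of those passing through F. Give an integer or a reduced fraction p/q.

Pairs whose geodesics pass through F — G–I: 1; G–H: 1; G–C: 1; I–D: 1; I–H: 1; I–E: 1; D–H: 1; D–C: 1; H–C: 1; H–E: 1; C–E: 1.
All other pairs contribute 0.
Summing the contributions gives betweenness(F) = 11.

11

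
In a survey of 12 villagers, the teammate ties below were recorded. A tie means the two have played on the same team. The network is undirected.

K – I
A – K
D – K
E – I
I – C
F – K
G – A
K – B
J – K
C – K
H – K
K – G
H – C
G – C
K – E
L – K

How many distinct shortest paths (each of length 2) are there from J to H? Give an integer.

The shortest distance is 2, and the only length-2 path is J–K–H. So there is exactly 1 shortest path.

1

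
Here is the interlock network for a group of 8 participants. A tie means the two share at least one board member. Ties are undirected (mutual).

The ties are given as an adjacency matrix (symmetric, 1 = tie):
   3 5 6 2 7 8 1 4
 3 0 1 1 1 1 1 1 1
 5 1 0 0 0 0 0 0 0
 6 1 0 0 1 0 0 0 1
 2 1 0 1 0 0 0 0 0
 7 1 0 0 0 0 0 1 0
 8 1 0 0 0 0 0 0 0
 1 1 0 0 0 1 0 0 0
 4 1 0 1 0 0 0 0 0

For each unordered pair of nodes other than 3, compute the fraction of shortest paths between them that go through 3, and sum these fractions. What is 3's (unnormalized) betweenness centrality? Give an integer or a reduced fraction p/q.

Pairs whose geodesics pass through 3 — 5–6: 1; 5–2: 1; 5–7: 1; 5–8: 1; 5–1: 1; 5–4: 1; 6–7: 1; 6–8: 1; 6–1: 1; 2–7: 1; 2–8: 1; 2–1: 1; 2–4: 1/2; 7–8: 1 … (+4 more pairs).
All other pairs contribute 0.
Summing the contributions gives betweenness(3) = 35/2.

35/2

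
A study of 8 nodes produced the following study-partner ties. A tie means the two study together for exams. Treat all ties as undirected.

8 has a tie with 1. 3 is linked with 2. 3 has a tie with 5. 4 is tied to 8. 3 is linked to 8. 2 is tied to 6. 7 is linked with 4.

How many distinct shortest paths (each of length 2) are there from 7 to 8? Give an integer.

The shortest distance is 2, and the only length-2 path is 7–4–8. So there is exactly 1 shortest path.

1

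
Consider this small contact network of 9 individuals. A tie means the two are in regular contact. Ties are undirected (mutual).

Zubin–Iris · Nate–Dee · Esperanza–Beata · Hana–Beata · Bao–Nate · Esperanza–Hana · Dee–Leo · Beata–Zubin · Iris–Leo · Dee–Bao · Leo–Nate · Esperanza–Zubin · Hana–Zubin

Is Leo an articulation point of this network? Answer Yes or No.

Yes

Removing Leo leaves {Bao, Dee, and Nate} with no path to {Beata, Esperanza, Hana, Iris, and Zubin}, so the network splits into 2 components. Leo is a cut vertex.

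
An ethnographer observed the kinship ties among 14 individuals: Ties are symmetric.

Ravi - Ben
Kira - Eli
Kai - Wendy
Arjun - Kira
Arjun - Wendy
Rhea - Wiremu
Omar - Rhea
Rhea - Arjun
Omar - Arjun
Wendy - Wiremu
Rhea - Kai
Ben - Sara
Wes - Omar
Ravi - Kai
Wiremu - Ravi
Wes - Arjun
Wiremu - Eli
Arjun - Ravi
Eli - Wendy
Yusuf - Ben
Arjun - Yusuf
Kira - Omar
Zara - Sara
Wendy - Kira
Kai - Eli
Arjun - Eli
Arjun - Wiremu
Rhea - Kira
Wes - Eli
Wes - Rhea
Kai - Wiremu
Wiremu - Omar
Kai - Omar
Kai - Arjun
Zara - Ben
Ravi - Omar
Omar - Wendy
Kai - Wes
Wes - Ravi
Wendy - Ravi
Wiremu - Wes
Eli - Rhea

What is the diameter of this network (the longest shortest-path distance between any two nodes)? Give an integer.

Eccentricity of each node (its greatest distance to any other): Arjun:3, Ben:3, Eli:4, Kai:3, Kira:4, Omar:3, Ravi:2, Rhea:4, Sara:4, Wendy:3, Wes:3, Wiremu:3, Yusuf:2, Zara:4.
The maximum eccentricity is 4, realized for instance by the pair Sara–Eli via Sara – Ben – Yusuf – Arjun – Eli. So the diameter is 4.

4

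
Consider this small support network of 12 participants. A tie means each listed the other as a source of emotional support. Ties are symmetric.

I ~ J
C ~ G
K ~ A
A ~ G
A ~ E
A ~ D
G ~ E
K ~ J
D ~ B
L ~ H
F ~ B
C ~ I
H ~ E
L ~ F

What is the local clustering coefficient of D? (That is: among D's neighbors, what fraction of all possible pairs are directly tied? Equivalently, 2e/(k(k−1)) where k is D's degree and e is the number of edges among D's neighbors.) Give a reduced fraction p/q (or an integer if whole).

0

D's neighbors: A and B (k = 2).
Possible neighbor pairs: C(2,2) = 1. Edges among them: none → e = 0.
Clustering(D) = 0/1.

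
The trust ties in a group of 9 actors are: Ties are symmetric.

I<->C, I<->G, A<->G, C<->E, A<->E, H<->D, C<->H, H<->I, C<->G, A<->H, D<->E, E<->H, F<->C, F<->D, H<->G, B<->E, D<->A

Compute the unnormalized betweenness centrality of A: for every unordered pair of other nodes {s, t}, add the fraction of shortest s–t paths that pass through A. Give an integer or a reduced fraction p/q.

7/6

Pairs whose geodesics pass through A — B–G: 1/3; G–D: 1/2; G–E: 1/3.
All other pairs contribute 0.
Summing the contributions gives betweenness(A) = 7/6.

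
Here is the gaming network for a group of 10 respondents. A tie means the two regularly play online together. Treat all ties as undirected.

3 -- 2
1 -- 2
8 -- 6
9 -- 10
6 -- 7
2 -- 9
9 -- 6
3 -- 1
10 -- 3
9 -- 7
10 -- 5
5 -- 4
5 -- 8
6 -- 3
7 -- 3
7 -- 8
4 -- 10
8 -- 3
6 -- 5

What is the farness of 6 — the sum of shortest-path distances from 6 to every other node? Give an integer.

Distances from 6: 1:2, 2:2, 3:1, 4:2, 5:1, 7:1, 8:1, 9:1, 10:2.
Sum = 2 + 2 + 1 + 2 + 1 + 1 + 1 + 1 + 2 = 13.

13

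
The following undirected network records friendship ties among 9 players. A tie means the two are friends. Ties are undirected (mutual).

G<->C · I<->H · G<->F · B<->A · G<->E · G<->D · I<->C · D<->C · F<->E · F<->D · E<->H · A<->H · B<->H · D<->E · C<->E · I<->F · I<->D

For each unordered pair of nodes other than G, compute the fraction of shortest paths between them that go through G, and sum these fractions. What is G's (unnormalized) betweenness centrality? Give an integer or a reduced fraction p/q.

Pairs whose geodesics pass through G — C–F: 1/4.
All other pairs contribute 0.
Summing the contributions gives betweenness(G) = 1/4.

1/4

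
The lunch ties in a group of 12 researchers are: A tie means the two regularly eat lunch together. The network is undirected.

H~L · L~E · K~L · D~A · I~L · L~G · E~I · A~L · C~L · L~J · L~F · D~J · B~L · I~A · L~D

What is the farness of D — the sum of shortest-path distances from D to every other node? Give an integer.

19

Distances from D: A:1, B:2, C:2, E:2, F:2, G:2, H:2, I:2, J:1, K:2, L:1.
Sum = 1 + 2 + 2 + 2 + 2 + 2 + 2 + 2 + 1 + 2 + 1 = 19.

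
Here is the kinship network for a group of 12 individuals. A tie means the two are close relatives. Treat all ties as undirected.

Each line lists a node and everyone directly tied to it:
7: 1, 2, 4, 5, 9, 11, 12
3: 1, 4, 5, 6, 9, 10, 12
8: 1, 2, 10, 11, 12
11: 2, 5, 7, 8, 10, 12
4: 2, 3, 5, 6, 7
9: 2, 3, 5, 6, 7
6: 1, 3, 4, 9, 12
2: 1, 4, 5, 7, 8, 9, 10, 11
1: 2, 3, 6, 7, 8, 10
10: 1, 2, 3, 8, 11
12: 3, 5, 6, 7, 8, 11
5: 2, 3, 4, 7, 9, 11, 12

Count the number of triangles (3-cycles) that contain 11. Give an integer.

9

11's neighbors: 2, 5, 7, 8, 10, and 12.
Neighbor pairs that are themselves tied: 11–2–5; 11–2–7; 11–2–8; 11–2–10; 11–5–7; 11–5–12; 11–7–12; 11–8–10; 11–8–12. Each forms one triangle with 11, for 9 in total.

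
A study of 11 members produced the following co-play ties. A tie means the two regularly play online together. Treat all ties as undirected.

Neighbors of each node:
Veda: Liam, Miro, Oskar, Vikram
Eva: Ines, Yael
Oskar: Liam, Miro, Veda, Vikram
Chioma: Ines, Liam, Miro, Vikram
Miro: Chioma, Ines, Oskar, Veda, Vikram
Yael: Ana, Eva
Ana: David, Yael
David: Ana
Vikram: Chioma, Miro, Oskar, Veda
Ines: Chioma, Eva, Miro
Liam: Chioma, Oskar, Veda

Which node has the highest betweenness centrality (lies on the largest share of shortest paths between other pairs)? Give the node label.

Ines

Unnormalized betweenness of each node: Ana:9, Chioma:49/6, David:0, Eva:21, Ines:24, Liam:2/3, Miro:79/6, Oskar:2/3, Veda:2/3, Vikram:2/3, Yael:16.
Ines has the largest value, 24, making it the main broker — the node through which the most shortest paths run.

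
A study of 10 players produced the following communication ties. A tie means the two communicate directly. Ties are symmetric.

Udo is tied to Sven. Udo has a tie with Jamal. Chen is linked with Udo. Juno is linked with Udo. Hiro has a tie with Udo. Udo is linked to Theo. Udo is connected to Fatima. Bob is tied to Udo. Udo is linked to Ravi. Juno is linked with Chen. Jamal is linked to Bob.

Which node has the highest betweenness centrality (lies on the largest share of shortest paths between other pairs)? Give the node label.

Unnormalized betweenness of each node: Bob:0, Chen:0, Fatima:0, Hiro:0, Jamal:0, Juno:0, Ravi:0, Sven:0, Theo:0, Udo:34.
Udo has the largest value, 34, making it the main broker — the node through which the most shortest paths run.

Udo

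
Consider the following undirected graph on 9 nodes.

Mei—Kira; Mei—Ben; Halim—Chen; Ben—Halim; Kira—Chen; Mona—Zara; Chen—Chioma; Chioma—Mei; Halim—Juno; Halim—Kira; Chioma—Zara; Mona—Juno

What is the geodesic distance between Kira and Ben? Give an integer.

2

One shortest route is Kira – Halim – Ben, which uses 2 edges, and Kira and Ben are not directly tied, so nothing shorter exists. So d(Kira,Ben) = 2.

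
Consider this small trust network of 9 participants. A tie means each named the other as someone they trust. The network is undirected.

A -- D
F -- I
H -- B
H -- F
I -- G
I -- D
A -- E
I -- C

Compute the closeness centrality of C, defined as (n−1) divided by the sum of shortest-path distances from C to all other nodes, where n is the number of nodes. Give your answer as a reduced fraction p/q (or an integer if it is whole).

Distances from C: A:3, B:4, D:2, E:4, F:2, G:2, H:3, I:1. Sum = 21.
n = 9, so closeness = 8/21.

8/21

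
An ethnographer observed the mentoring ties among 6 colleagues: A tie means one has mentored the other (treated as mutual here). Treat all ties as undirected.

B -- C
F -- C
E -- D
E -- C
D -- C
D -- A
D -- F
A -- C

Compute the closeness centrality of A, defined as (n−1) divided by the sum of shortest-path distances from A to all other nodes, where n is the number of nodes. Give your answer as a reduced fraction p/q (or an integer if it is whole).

Distances from A: B:2, C:1, D:1, E:2, F:2. Sum = 8.
n = 6, so closeness = 5/8.

5/8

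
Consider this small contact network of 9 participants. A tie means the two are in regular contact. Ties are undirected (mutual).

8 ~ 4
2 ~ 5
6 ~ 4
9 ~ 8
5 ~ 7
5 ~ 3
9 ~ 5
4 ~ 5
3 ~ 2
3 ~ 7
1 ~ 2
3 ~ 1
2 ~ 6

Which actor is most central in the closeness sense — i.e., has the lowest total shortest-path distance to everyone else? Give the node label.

Farness (sum of distances to all others) for each node — 1:18, 2:13, 3:13, 4:14, 5:11, 6:16, 7:16, 8:19, 9:16.
The smallest farness is 11, for 5, so 5 has the highest closeness.

5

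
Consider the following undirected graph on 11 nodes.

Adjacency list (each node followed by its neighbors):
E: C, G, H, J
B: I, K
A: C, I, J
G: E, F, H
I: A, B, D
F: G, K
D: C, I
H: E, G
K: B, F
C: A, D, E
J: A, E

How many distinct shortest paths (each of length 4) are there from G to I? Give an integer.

The shortest distance is 4. The length-4 paths are: G–E–C–A–I; G–E–J–A–I; G–F–K–B–I; G–E–C–D–I.
That gives 4 distinct shortest paths.

4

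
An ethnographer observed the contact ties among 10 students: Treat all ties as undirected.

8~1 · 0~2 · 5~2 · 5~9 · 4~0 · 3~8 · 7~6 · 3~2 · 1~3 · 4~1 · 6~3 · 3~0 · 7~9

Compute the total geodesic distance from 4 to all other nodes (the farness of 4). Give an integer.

Distances from 4: 0:1, 1:1, 2:2, 3:2, 5:3, 6:3, 7:4, 8:2, 9:4.
Sum = 1 + 1 + 2 + 2 + 3 + 3 + 4 + 2 + 4 = 22.

22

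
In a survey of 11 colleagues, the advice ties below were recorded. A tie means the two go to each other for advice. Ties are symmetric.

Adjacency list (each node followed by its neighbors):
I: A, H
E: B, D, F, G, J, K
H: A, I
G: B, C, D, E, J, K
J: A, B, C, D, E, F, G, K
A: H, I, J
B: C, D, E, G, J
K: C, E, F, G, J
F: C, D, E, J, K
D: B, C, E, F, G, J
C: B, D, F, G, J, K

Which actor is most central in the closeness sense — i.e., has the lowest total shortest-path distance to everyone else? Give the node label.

J

Farness (sum of distances to all others) for each node — A:17, B:17, C:16, D:16, E:16, F:17, G:16, H:25, I:25, J:12, K:17.
The smallest farness is 12, for J, so J has the highest closeness.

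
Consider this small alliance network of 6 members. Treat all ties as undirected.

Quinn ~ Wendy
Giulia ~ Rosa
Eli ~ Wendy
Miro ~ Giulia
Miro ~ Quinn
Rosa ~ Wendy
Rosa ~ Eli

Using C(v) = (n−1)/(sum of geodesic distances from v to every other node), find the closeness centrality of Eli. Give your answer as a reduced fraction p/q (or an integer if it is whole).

5/9

Distances from Eli: Giulia:2, Miro:3, Quinn:2, Rosa:1, Wendy:1. Sum = 9.
n = 6, so closeness = 5/9.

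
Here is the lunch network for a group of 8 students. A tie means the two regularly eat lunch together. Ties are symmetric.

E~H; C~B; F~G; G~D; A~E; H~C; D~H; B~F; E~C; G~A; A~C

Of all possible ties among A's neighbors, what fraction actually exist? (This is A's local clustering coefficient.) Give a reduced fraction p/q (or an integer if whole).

A's neighbors: C, E, and G (k = 3).
Possible neighbor pairs: C(3,2) = 3. Edges among them: C–E → e = 1.
Clustering(A) = 1/3.

1/3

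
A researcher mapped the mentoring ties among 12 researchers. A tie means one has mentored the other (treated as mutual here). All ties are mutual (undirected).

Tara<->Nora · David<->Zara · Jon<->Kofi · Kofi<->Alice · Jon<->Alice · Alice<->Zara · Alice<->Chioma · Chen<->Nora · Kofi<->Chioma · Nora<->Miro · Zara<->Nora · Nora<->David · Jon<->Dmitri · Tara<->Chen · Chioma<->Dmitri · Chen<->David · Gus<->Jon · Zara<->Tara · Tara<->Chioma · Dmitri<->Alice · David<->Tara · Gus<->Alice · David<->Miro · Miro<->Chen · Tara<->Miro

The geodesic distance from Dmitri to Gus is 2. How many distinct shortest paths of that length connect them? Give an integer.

2

The shortest distance is 2. The length-2 paths are: Dmitri–Jon–Gus; Dmitri–Alice–Gus.
That gives 2 distinct shortest paths.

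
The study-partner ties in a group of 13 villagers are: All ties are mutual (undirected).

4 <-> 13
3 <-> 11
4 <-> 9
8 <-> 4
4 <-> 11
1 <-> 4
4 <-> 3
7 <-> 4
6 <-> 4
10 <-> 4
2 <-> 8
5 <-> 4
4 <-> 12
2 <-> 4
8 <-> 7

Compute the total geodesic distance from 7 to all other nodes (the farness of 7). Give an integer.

Distances from 7: 1:2, 2:2, 3:2, 4:1, 5:2, 6:2, 8:1, 9:2, 10:2, 11:2, 12:2, 13:2.
Sum = 2 + 2 + 2 + 1 + 2 + 2 + 1 + 2 + 2 + 2 + 2 + 2 = 22.

22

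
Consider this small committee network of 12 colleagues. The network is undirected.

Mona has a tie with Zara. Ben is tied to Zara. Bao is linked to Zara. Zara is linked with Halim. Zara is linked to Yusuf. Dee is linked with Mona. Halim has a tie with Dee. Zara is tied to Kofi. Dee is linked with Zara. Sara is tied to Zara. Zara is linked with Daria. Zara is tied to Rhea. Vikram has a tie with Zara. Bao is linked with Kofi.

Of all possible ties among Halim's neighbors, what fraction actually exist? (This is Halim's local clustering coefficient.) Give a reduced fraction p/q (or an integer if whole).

1

Halim's neighbors: Dee and Zara (k = 2).
Possible neighbor pairs: C(2,2) = 1. Edges among them: Dee–Zara → e = 1.
Clustering(Halim) = 1/1.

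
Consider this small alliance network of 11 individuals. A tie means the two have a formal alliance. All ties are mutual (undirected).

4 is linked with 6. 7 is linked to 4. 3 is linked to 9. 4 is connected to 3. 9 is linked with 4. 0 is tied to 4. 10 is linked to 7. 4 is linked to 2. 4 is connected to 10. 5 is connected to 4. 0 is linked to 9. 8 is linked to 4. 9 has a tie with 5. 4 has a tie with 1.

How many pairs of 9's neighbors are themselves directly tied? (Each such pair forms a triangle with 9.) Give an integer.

3

9's neighbors: 0, 3, 4, and 5.
Neighbor pairs that are themselves tied: 9–0–4; 9–3–4; 9–4–5. Each forms one triangle with 9, for 3 in total.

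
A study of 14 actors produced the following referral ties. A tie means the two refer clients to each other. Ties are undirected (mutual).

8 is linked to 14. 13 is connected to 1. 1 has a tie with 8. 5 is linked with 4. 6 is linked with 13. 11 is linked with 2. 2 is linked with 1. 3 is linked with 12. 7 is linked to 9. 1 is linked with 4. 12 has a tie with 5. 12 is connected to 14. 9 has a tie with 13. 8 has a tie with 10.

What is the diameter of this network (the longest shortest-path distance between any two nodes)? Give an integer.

Eccentricity of each node (its greatest distance to any other): 1:4, 2:5, 3:7, 4:4, 5:5, 6:6, 7:7, 8:4, 9:6, 10:5, 11:6, 12:6, 13:5, 14:5.
The maximum eccentricity is 7, realized for instance by the pair 7–3 via 7 – 9 – 13 – 1 – 4 – 5 – 12 – 3. So the diameter is 7.

7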